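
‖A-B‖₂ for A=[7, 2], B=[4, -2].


d = √((7-4)² + (2+ 2)²)
  = √(9 + 16)
  = √25 = 5.0

5.0


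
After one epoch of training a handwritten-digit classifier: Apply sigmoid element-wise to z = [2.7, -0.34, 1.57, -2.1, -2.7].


σ(2.7) = 1/(1+e^-2.7) = 0.937
σ(-0.34) = 1/(1+e^0.34) = 0.4158
σ(1.57) = 1/(1+e^-1.57) = 0.8278
σ(-2.1) = 1/(1+e^2.1) = 0.1091
σ(-2.7) = 1/(1+e^2.7) = 0.063
result = [0.937, 0.4158, 0.8278, 0.1091, 0.063]

[0.937, 0.4158, 0.8278, 0.1091, 0.063]


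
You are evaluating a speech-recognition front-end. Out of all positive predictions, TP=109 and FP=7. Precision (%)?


Precision = TP/(TP+FP)
= 109/(109+7)
= 109/116 = 93.97%

93.97%


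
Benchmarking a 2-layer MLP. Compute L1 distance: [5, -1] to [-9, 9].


d = |5+ 9| + |-1-9|
  = 14 + 10
  = 24

24


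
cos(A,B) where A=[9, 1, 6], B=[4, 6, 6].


A·B = 9·4 + 1·6 + 6·6 = 78
‖A‖ = √118 = 10.8628, ‖B‖ = √88 = 9.3808
cos = 78/(√118·√88) = 78/√10384 = 0.7654

0.7654


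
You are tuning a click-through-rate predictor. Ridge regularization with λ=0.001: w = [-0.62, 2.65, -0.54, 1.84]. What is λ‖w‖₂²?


‖w‖₂² = (-0.62)² + (2.65)² + (-0.54)² + (1.84)²
     = 0.3844 + 7.0225 + 0.2916 + 3.3856
     = 11.0841
λ·‖w‖₂² = 0.001·11.0841 = 0.011084

0.011084


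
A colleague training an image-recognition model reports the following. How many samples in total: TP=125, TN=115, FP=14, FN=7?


Total = TP + TN + FP + FN
= 125 + 115 + 14 + 7
= 261
(Predicted positive: 139, predicted negative: 122)

261


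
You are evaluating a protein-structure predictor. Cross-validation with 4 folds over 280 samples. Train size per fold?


Fold size = 280/4 = 70
Training per fold = 280 - 70 = 210

210


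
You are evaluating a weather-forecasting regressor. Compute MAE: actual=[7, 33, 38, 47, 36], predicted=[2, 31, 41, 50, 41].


Absolute errors: |7-2|=5, |33-31|=2, |38-41|=3, |47-50|=3, |36-41|=5
Sum = 18
MAE = 18/5 = 18/5

18/5


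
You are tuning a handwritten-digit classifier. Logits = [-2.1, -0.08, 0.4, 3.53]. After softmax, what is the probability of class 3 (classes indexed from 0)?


Exponentials: e^-2.1=0.1225, e^-0.08=0.9231, e^0.4=1.4918, e^3.53=34.124
Sum = 36.6614
Softmax = [0.0033, 0.0252, 0.0407, 0.9308]
p[3] = 34.124/36.6614 = 0.9308

0.9308


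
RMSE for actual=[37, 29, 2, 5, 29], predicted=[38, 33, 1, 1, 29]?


MSE = 34/5 = 6.8
RMSE = √(34/5) = 2.6077

2.6077


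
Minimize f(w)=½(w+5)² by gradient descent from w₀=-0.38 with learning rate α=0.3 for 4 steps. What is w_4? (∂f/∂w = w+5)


step 1: grad = -0.38+5 = 4.62; w = -0.38 - 0.3·(4.62) = -1.766
step 2: grad = -1.766+5 = 3.234; w = -1.766 - 0.3·(3.234) = -2.7362
step 3: grad = -2.7362+5 = 2.2638; w = -2.7362 - 0.3·(2.2638) = -3.41534
step 4: grad = -3.41534+5 = 1.58466; w = -3.41534 - 0.3·(1.58466) = -3.890738

-3.890738


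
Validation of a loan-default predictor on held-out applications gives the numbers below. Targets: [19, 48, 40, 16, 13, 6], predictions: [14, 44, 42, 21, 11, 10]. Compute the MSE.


Squared errors: (19-14)²=25, (48-44)²=16, (40-42)²=4, (16-21)²=25, (13-11)²=4, (6-10)²=16
Sum = 90
MSE = 90/6 = 15

15


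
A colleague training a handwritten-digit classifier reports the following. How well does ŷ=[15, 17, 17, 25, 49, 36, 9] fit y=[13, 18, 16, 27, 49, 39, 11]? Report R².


ȳ = 24.7143
SS_res = Σ(y-ŷ)² = 23
SS_tot = Σ(y-ȳ)² = 1245.43
R² = 1 - SS_res/SS_tot = 1 - 0.0185 = 0.9815

0.9815


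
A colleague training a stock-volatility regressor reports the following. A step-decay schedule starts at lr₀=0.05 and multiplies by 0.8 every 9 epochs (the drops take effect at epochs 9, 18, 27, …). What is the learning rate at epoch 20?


n_drops = ⌊20/9⌋ = 2
lr = 0.05·0.8^2 = 0.05·0.64 = 0.032

0.032


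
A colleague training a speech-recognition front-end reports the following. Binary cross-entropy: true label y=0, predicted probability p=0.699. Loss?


BCE = -[y·ln(p) + (1-y)·ln(1-p)]
= -0 - 1·ln(1-0.699)
= -ln(0.301) = 1.2006

1.2006


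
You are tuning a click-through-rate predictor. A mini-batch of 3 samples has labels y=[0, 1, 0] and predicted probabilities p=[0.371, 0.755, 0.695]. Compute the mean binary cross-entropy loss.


L[0] = -ln(1-0.371) = -ln(0.629) = 0.4636
L[1] = -ln(0.755) = 0.281
L[2] = -ln(1-0.695) = -ln(0.305) = 1.1874
mean = (0.4636 + 0.281 + 1.1874)/3 = 0.644

0.644


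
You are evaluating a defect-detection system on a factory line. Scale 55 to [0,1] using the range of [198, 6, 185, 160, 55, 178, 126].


min=6, max=198
(55-6)/(198-6) = 49/192 = 0.2552

0.2552


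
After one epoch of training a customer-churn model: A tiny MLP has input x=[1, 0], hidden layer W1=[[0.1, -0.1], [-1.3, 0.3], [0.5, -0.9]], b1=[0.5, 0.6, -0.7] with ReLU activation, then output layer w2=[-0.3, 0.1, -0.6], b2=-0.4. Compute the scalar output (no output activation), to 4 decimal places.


z1[0] = (0.1)·(1) + (-0.1)·(0) + 0.5 = 0.6
z1[1] = (-1.3)·(1) + (0.3)·(0) + 0.6 = -0.7
z1[2] = (0.5)·(1) + (-0.9)·(0) - 0.7 = -0.2
h = ReLU(z1) = [0.6, 0.0, 0.0]
output = (-0.3)·(0.6) + (0.1)·(0.0) + (-0.6)·(0.0) - 0.4 = -0.58

-0.58


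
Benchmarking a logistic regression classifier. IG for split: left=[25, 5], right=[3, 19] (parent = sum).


Parent = [28, 24], H_parent = 0.9957
H_left = 0.65 (n=30), H_right = 0.5746 (n=22)
H_children = (30/52)·0.65 + (22/52)·0.5746 = 0.6181
IG = 0.9957 - 0.6181 = 0.3776

0.3776


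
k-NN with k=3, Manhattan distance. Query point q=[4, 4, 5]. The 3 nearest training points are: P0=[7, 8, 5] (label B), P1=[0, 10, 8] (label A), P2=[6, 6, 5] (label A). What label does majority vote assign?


d(q,P0) = 7  (label B)
d(q,P1) = 13  (label A)
d(q,P2) = 4  (label A)
Votes: A=2, B=1
Majority → A

A


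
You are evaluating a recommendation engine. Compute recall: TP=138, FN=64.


Recall = TP/(TP+FN)
= 138/(138+64)
= 138/202 = 68.32%

68.32%


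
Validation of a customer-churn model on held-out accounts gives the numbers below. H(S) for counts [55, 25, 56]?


Probabilities: [55/136, 25/136, 56/136] ≈ [0.4044, 0.1838, 0.4118]
H = -((55/136)·log₂(55/136) + (25/136)·log₂(25/136) + (56/136)·log₂(56/136))
  = 1.5045 bits

1.5045 bits


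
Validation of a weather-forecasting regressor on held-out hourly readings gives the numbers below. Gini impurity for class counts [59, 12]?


Probabilities: [59/71, 12/71] ≈ [0.831, 0.169]
Σpᵢ² = (3481 + 144)/71² = 3625/5041
Gini = 1 - Σpᵢ² = 1 - 3625/5041 = 0.2809

0.2809


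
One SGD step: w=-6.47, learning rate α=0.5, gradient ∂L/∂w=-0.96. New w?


w_new = w - α·∇
= -6.47 - 0.5·-0.96
= -6.47 + 0.48
= -5.99

-5.99


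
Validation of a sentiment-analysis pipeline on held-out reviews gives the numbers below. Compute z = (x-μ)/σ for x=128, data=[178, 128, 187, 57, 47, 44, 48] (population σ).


μ = 98.4286, σ = 59.663
z = (128 - 98.4286)/59.663 = 0.4956

0.4956


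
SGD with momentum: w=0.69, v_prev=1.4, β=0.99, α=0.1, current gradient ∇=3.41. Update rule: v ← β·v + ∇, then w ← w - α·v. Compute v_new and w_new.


v_new = 0.99·1.4 + 3.41 = 1.386 + 3.41 = 4.796
w_new = 0.69 - 0.1·4.796 = 0.69 - 0.4796 = 0.2104

v_new=4.796, w_new=0.2104


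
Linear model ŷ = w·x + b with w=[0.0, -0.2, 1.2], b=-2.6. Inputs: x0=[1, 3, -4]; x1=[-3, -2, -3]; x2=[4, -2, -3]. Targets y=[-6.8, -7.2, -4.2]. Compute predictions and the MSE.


ŷ0 = (0.0)·(1) + (-0.2)·(3) + (1.2)·(-4) - 2.6 = -8.0
ŷ1 = (0.0)·(-3) + (-0.2)·(-2) + (1.2)·(-3) - 2.6 = -5.8
ŷ2 = (0.0)·(4) + (-0.2)·(-2) + (1.2)·(-3) - 2.6 = -5.8
errors² = [1.44, 1.96, 2.56]
MSE = 5.9600/3 = 1.9867

1.9867


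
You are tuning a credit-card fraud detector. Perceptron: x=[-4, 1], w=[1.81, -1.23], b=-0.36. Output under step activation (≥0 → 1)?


z = (-4)·(1.81) + (1)·(-1.23) - 0.36
  = -8.83
step(z) = 0 (z<0)

0


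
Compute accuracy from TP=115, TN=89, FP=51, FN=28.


Accuracy = (TP+TN)/(TP+TN+FP+FN)
= (115+89)/(283)
= 204/283 = 72.08%

72.08%


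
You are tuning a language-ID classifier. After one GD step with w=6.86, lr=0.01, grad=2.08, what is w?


w_new = w - α·∇
= 6.86 - 0.01·2.08
= 6.86 - 0.0208
= 6.8392

6.8392


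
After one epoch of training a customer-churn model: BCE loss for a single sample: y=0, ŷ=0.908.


BCE = -[y·ln(p) + (1-y)·ln(1-p)]
= -0 - 1·ln(1-0.908)
= -ln(0.092) = 2.386

2.386


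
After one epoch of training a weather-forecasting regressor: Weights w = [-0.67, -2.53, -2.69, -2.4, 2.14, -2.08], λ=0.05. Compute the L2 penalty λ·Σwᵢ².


‖w‖₂² = (-0.67)² + (-2.53)² + (-2.69)² + (-2.4)² + (2.14)² + (-2.08)²
     = 0.4489 + 6.4009 + 7.2361 + 5.76 + 4.5796 + 4.3264
     = 28.7519
λ·‖w‖₂² = 0.05·28.7519 = 1.437595

1.437595


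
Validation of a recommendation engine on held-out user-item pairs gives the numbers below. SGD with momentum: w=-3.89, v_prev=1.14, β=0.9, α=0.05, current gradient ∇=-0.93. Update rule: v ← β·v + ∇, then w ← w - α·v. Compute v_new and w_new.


v_new = 0.9·1.14 - 0.93 = 1.026 - 0.93 = 0.096
w_new = -3.89 - 0.05·0.096 = -3.89 - 0.0048 = -3.8948

v_new=0.096, w_new=-3.8948


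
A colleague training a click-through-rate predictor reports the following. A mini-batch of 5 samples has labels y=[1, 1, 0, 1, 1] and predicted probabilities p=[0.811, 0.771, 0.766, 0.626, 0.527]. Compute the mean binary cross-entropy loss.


L[0] = -ln(0.811) = 0.2095
L[1] = -ln(0.771) = 0.2601
L[2] = -ln(1-0.766) = -ln(0.234) = 1.4524
L[3] = -ln(0.626) = 0.4684
L[4] = -ln(0.527) = 0.6406
mean = (0.2095 + 0.2601 + 1.4524 + 0.4684 + 0.6406)/5 = 0.6062

0.6062


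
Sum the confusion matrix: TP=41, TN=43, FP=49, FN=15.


Total = TP + TN + FP + FN
= 41 + 43 + 49 + 15
= 148
(Predicted positive: 90, predicted negative: 58)

148


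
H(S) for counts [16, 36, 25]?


Probabilities: [16/77, 36/77, 25/77] ≈ [0.2078, 0.4675, 0.3247]
H = -((16/77)·log₂(16/77) + (36/77)·log₂(36/77) + (25/77)·log₂(25/77))
  = 1.5108 bits

1.5108 bits


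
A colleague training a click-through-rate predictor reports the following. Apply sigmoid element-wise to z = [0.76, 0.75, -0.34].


σ(0.76) = 1/(1+e^-0.76) = 0.6814
σ(0.75) = 1/(1+e^-0.75) = 0.6792
σ(-0.34) = 1/(1+e^0.34) = 0.4158
result = [0.6814, 0.6792, 0.4158]

[0.6814, 0.6792, 0.4158]


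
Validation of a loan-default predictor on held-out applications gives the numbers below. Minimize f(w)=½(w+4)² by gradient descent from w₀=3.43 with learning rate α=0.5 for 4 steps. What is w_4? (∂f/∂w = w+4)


step 1: grad = 3.43+4 = 7.43; w = 3.43 - 0.5·(7.43) = -0.285
step 2: grad = -0.285+4 = 3.715; w = -0.285 - 0.5·(3.715) = -2.1425
step 3: grad = -2.1425+4 = 1.8575; w = -2.1425 - 0.5·(1.8575) = -3.07125
step 4: grad = -3.07125+4 = 0.92875; w = -3.07125 - 0.5·(0.92875) = -3.535625

-3.535625


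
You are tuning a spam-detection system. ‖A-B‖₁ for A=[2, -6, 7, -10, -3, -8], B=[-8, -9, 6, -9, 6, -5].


d = |2+ 8| + |-6+ 9| + |7-6| + |-10+ 9| + |-3-6| + |-8+ 5|
  = 10 + 3 + 1 + 1 + 9 + 3
  = 27

27


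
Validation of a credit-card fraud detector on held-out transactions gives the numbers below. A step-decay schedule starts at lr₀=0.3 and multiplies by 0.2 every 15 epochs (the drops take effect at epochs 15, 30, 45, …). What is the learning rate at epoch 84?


n_drops = ⌊84/15⌋ = 5
lr = 0.3·0.2^5 = 0.3·0.00032 = 0.000096

0.000096


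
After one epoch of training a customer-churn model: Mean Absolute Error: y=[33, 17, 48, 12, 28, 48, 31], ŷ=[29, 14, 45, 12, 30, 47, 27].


Absolute errors: |33-29|=4, |17-14|=3, |48-45|=3, |12-12|=0, |28-30|=2, |48-47|=1, |31-27|=4
Sum = 17
MAE = 17/7 = 17/7

17/7


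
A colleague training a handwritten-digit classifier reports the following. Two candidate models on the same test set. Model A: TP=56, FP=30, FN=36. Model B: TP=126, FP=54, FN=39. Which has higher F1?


Model A: P=56/86=0.6512, R=56/92=0.6087, F1=2PR/(P+R)=2TP/(2TP+FP+FN)=112/178=0.6292
Model B: P=126/180=0.7, R=126/165=0.7636, F1=2PR/(P+R)=2TP/(2TP+FP+FN)=252/345=0.7304
0.6292 < 0.7304 → Model B

Model B


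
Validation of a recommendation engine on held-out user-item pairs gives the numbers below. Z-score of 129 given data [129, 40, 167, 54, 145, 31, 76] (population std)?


μ = 91.7143, σ = 50.6069
z = (129 - 91.7143)/50.6069 = 0.7368

0.7368


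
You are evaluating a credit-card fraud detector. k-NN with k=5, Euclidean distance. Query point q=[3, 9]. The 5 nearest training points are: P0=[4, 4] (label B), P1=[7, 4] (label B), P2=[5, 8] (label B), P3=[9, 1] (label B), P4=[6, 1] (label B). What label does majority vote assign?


d(q,P0) = 5.099  (label B)
d(q,P1) = 6.4031  (label B)
d(q,P2) = 2.2361  (label B)
d(q,P3) = 10.0  (label B)
d(q,P4) = 8.544  (label B)
Votes: A=0, B=5
Majority → B

B


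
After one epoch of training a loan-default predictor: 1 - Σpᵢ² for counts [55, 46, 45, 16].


Probabilities: [55/162, 46/162, 45/162, 16/162] ≈ [0.3395, 0.284, 0.2778, 0.0988]
Σpᵢ² = (3025 + 2116 + 2025 + 256)/162² = 7422/26244
Gini = 1 - Σpᵢ² = 1 - 7422/26244 = 0.7172

0.7172


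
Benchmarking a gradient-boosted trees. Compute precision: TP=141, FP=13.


Precision = TP/(TP+FP)
= 141/(141+13)
= 141/154 = 91.56%

91.56%


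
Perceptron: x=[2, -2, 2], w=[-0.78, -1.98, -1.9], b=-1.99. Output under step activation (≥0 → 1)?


z = (2)·(-0.78) + (-2)·(-1.98) + (2)·(-1.9) - 1.99
  = -3.39
step(z) = 0 (z<0)

0


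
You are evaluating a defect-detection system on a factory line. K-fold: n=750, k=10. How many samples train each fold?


Fold size = 750/10 = 75
Training per fold = 750 - 75 = 675

675


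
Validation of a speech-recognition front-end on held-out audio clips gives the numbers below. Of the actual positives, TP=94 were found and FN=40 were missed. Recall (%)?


Recall = TP/(TP+FN)
= 94/(94+40)
= 94/134 = 70.15%

70.15%


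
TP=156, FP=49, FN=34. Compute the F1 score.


Precision = 156/205 = 0.761
Recall = 156/190 = 0.8211
F1 = 2·P·R/(P+R) = 2·TP/(2·TP+FP+FN) = 312/(312+49+34) = 312/395 = 0.7899

0.7899


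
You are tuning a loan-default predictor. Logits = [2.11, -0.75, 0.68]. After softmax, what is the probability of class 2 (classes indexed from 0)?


Exponentials: e^2.11=8.2482, e^-0.75=0.4724, e^0.68=1.9739
Sum = 10.6945
Softmax = [0.7713, 0.0442, 0.1846]
p[2] = 1.9739/10.6945 = 0.1846

0.1846


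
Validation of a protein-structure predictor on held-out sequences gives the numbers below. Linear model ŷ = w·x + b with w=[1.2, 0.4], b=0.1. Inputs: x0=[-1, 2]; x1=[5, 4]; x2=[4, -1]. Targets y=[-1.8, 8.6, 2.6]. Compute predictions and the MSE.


ŷ0 = (1.2)·(-1) + (0.4)·(2) + 0.1 = -0.3
ŷ1 = (1.2)·(5) + (0.4)·(4) + 0.1 = 7.7
ŷ2 = (1.2)·(4) + (0.4)·(-1) + 0.1 = 4.5
errors² = [2.25, 0.81, 3.61]
MSE = 6.6700/3 = 2.2233

2.2233


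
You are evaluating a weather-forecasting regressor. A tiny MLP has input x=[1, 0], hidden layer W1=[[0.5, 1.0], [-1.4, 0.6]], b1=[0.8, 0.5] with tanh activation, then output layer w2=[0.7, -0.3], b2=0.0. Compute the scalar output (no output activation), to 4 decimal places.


z1[0] = (0.5)·(1) + (1.0)·(0) + 0.8 = 1.3
z1[1] = (-1.4)·(1) + (0.6)·(0) + 0.5 = -0.9
h = tanh(z1) = [0.8617, -0.7163]
output = (0.7)·(0.8617) + (-0.3)·(-0.7163) + 0.0 = 0.8181

0.8181


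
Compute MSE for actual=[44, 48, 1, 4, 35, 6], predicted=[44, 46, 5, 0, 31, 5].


Squared errors: (44-44)²=0, (48-46)²=4, (1-5)²=16, (4-0)²=16, (35-31)²=16, (6-5)²=1
Sum = 53
MSE = 53/6 = 53/6

53/6


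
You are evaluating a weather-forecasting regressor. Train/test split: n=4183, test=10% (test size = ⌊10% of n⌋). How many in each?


Test = ⌊4183·10/100⌋ = 418
Train = 4183 - 418 = 3765

Train: 3765, Test: 418


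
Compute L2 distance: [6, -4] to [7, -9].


d = √((6-7)² + (-4+ 9)²)
  = √(1 + 25)
  = √26 = 5.099

5.099


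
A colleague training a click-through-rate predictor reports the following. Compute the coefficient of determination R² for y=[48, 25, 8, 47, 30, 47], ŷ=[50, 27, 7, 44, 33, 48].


ȳ = 34.1667
SS_res = Σ(y-ŷ)² = 28
SS_tot = Σ(y-ȳ)² = 1306.83
R² = 1 - SS_res/SS_tot = 1 - 0.0214 = 0.9786

0.9786


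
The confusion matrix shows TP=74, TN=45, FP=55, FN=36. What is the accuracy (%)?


Accuracy = (TP+TN)/(TP+TN+FP+FN)
= (74+45)/(210)
= 119/210 = 56.67%

56.67%


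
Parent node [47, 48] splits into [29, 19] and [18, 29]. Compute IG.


Parent = [47, 48], H_parent = 0.9999
H_left = 0.9685 (n=48), H_right = 0.9601 (n=47)
H_children = (48/95)·0.9685 + (47/95)·0.9601 = 0.9643
IG = 0.9999 - 0.9643 = 0.0356

0.0356


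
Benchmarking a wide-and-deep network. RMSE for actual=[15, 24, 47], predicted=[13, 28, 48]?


MSE = 21/3 = 7
RMSE = √(21/3) = 2.6458

2.6458


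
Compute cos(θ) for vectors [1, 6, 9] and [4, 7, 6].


A·B = 1·4 + 6·7 + 9·6 = 100
‖A‖ = √118 = 10.8628, ‖B‖ = √101 = 10.0499
cos = 100/(√118·√101) = 100/√11918 = 0.916

0.916


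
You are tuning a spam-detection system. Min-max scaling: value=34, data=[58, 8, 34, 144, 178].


min=8, max=178
(34-8)/(178-8) = 26/170 = 0.1529

0.1529


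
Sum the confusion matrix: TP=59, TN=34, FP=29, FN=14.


Total = TP + TN + FP + FN
= 59 + 34 + 29 + 14
= 136
(Predicted positive: 88, predicted negative: 48)

136


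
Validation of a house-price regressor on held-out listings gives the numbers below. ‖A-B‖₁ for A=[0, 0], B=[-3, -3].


d = |0+ 3| + |0+ 3|
  = 3 + 3
  = 6

6


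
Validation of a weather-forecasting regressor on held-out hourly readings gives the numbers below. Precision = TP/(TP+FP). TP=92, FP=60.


Precision = TP/(TP+FP)
= 92/(92+60)
= 92/152 = 60.53%

60.53%


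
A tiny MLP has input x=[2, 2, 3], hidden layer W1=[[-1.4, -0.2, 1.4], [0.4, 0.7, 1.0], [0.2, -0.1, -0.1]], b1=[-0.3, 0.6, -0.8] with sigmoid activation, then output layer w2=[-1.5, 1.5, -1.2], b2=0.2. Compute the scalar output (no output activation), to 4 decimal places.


z1[0] = (-1.4)·(2) + (-0.2)·(2) + (1.4)·(3) - 0.3 = 0.7
z1[1] = (0.4)·(2) + (0.7)·(2) + (1.0)·(3) + 0.6 = 5.8
z1[2] = (0.2)·(2) + (-0.1)·(2) + (-0.1)·(3) - 0.8 = -0.9
h = sigmoid(z1) = [0.6682, 0.997, 0.2891]
output = (-1.5)·(0.6682) + (1.5)·(0.997) + (-1.2)·(0.2891) + 0.2 = 0.3463

0.3463


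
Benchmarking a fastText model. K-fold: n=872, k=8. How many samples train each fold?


Fold size = 872/8 = 109
Training per fold = 872 - 109 = 763

763


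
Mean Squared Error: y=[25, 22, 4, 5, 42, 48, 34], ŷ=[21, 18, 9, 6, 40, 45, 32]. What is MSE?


Squared errors: (25-21)²=16, (22-18)²=16, (4-9)²=25, (5-6)²=1, (42-40)²=4, (48-45)²=9, (34-32)²=4
Sum = 75
MSE = 75/7 = 75/7

75/7


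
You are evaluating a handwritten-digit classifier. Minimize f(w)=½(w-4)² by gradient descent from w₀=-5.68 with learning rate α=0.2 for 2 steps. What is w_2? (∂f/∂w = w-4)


step 1: grad = -5.68-4 = -9.68; w = -5.68 - 0.2·(-9.68) = -3.744
step 2: grad = -3.744-4 = -7.744; w = -3.744 - 0.2·(-7.744) = -2.1952

-2.1952


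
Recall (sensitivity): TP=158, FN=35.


Recall = TP/(TP+FN)
= 158/(158+35)
= 158/193 = 81.87%

81.87%


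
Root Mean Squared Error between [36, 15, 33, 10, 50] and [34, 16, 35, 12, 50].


MSE = 13/5 = 2.6
RMSE = √(13/5) = 1.6125

1.6125


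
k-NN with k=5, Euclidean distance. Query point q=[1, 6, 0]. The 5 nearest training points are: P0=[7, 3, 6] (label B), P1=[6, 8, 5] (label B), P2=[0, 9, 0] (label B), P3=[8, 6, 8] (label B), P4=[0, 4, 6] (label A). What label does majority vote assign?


d(q,P0) = 9.0  (label B)
d(q,P1) = 7.3485  (label B)
d(q,P2) = 3.1623  (label B)
d(q,P3) = 10.6301  (label B)
d(q,P4) = 6.4031  (label A)
Votes: A=1, B=4
Majority → B

B


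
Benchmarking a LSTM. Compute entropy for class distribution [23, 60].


Probabilities: [23/83, 60/83] ≈ [0.2771, 0.7229]
H = -((23/83)·log₂(23/83) + (60/83)·log₂(60/83))
  = 0.8515 bits

0.8515 bits


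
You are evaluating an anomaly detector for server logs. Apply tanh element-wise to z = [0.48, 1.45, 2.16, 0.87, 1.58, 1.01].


tanh(0.48) = 0.4462
tanh(1.45) = 0.8957
tanh(2.16) = 0.9737
tanh(0.87) = 0.7014
tanh(1.58) = 0.9186
tanh(1.01) = 0.7658
result = [0.4462, 0.8957, 0.9737, 0.7014, 0.9186, 0.7658]

[0.4462, 0.8957, 0.9737, 0.7014, 0.9186, 0.7658]


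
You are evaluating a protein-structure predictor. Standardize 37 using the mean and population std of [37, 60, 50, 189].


μ = 84, σ = 61.1678
z = (37 - 84)/61.1678 = -0.7684

-0.7684


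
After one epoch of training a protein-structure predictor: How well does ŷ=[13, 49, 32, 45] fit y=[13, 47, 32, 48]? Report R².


ȳ = 35
SS_res = Σ(y-ŷ)² = 13
SS_tot = Σ(y-ȳ)² = 806
R² = 1 - SS_res/SS_tot = 1 - 0.0161 = 0.9839

0.9839


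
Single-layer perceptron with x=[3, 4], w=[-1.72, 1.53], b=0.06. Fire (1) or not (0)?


z = (3)·(-1.72) + (4)·(1.53) + 0.06
  = 1.02
step(z) = 1 (z≥0)

1


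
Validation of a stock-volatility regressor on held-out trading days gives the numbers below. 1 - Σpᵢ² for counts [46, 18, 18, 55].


Probabilities: [46/137, 18/137, 18/137, 55/137] ≈ [0.3358, 0.1314, 0.1314, 0.4015]
Σpᵢ² = (2116 + 324 + 324 + 3025)/137² = 5789/18769
Gini = 1 - Σpᵢ² = 1 - 5789/18769 = 0.6916

0.6916


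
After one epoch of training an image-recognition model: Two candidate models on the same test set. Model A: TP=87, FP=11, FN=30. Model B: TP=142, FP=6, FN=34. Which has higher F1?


Model A: P=87/98=0.8878, R=87/117=0.7436, F1=2PR/(P+R)=2TP/(2TP+FP+FN)=174/215=0.8093
Model B: P=142/148=0.9595, R=142/176=0.8068, F1=2PR/(P+R)=2TP/(2TP+FP+FN)=284/324=0.8765
0.8093 < 0.8765 → Model B

Model B


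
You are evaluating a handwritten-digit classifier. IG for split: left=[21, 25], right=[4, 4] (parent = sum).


Parent = [25, 29], H_parent = 0.996
H_left = 0.9945 (n=46), H_right = 1 (n=8)
H_children = (46/54)·0.9945 + (8/54)·1 = 0.9953
IG = 0.996 - 0.9953 = 0.0007

0.0007


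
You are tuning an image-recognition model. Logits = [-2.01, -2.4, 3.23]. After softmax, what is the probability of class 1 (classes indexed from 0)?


Exponentials: e^-2.01=0.134, e^-2.4=0.0907, e^3.23=25.2797
Sum = 25.5044
Softmax = [0.0053, 0.0036, 0.9912]
p[1] = 0.0907/25.5044 = 0.0036

0.0036


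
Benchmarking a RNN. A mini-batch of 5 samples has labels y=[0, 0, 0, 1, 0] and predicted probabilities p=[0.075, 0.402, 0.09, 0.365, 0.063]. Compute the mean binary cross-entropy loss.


L[0] = -ln(1-0.075) = -ln(0.925) = 0.078
L[1] = -ln(1-0.402) = -ln(0.598) = 0.5142
L[2] = -ln(1-0.09) = -ln(0.91) = 0.0943
L[3] = -ln(0.365) = 1.0079
L[4] = -ln(1-0.063) = -ln(0.937) = 0.0651
mean = (0.078 + 0.5142 + 0.0943 + 1.0079 + 0.0651)/5 = 0.3519

0.3519


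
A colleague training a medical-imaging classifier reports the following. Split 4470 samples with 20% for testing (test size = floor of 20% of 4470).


Test = ⌊4470·20/100⌋ = 894
Train = 4470 - 894 = 3576

Train: 3576, Test: 894


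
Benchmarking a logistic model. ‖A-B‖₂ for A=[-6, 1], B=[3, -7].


d = √((-6-3)² + (1+ 7)²)
  = √(81 + 64)
  = √145 = 12.0416

12.0416


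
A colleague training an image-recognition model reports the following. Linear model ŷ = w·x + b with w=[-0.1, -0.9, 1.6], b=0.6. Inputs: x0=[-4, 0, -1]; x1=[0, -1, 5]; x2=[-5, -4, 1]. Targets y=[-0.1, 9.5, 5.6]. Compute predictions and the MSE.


ŷ0 = (-0.1)·(-4) + (-0.9)·(0) + (1.6)·(-1) + 0.6 = -0.6
ŷ1 = (-0.1)·(0) + (-0.9)·(-1) + (1.6)·(5) + 0.6 = 9.5
ŷ2 = (-0.1)·(-5) + (-0.9)·(-4) + (1.6)·(1) + 0.6 = 6.3
errors² = [0.25, 0.0, 0.49]
MSE = 0.7400/3 = 0.2467

0.2467


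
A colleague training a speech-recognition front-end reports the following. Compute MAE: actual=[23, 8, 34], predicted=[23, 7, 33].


Absolute errors: |23-23|=0, |8-7|=1, |34-33|=1
Sum = 2
MAE = 2/3 = 2/3

2/3


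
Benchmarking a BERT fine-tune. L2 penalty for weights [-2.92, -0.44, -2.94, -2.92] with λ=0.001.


‖w‖₂² = (-2.92)² + (-0.44)² + (-2.94)² + (-2.92)²
     = 8.5264 + 0.1936 + 8.6436 + 8.5264
     = 25.89
λ·‖w‖₂² = 0.001·25.89 = 0.02589

0.02589


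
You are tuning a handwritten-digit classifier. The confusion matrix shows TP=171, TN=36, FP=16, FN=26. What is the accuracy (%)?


Accuracy = (TP+TN)/(TP+TN+FP+FN)
= (171+36)/(249)
= 207/249 = 83.13%

83.13%


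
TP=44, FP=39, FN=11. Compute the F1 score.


Precision = 44/83 = 0.5301
Recall = 44/55 = 0.8
F1 = 2·P·R/(P+R) = 2·TP/(2·TP+FP+FN) = 88/(88+39+11) = 88/138 = 0.6377

0.6377


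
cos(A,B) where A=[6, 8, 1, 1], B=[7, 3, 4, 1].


A·B = 6·7 + 8·3 + 1·4 + 1·1 = 71
‖A‖ = √102 = 10.0995, ‖B‖ = √75 = 8.6603
cos = 71/(√102·√75) = 71/√7650 = 0.8118

0.8118


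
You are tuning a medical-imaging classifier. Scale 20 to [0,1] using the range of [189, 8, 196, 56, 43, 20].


min=8, max=196
(20-8)/(196-8) = 12/188 = 0.0638

0.0638


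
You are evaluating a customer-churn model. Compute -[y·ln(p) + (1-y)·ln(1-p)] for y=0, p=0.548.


BCE = -[y·ln(p) + (1-y)·ln(1-p)]
= -0 - 1·ln(1-0.548)
= -ln(0.452) = 0.7941

0.7941


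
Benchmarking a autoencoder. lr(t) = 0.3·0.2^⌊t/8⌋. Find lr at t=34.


n_drops = ⌊34/8⌋ = 4
lr = 0.3·0.2^4 = 0.3·0.0016 = 0.00048

0.00048


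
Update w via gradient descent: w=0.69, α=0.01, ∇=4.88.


w_new = w - α·∇
= 0.69 - 0.01·4.88
= 0.69 - 0.0488
= 0.6412

0.6412


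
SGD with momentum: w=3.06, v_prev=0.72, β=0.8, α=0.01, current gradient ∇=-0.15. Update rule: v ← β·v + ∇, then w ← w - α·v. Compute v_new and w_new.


v_new = 0.8·0.72 - 0.15 = 0.576 - 0.15 = 0.426
w_new = 3.06 - 0.01·0.426 = 3.06 - 0.00426 = 3.05574

v_new=0.426, w_new=3.05574


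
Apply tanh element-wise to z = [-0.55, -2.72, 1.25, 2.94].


tanh(-0.55) = -0.5005
tanh(-2.72) = -0.9914
tanh(1.25) = 0.8483
tanh(2.94) = 0.9944
result = [-0.5005, -0.9914, 0.8483, 0.9944]

[-0.5005, -0.9914, 0.8483, 0.9944]


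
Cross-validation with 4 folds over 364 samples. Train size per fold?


Fold size = 364/4 = 91
Training per fold = 364 - 91 = 273

273


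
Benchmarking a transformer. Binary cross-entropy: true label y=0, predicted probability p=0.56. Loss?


BCE = -[y·ln(p) + (1-y)·ln(1-p)]
= -0 - 1·ln(1-0.56)
= -ln(0.44) = 0.821

0.821


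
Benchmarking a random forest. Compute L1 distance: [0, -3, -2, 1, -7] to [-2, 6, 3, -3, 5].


d = |0+ 2| + |-3-6| + |-2-3| + |1+ 3| + |-7-5|
  = 2 + 9 + 5 + 4 + 12
  = 32

32


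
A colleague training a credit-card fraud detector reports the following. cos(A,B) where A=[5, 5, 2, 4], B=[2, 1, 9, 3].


A·B = 5·2 + 5·1 + 2·9 + 4·3 = 45
‖A‖ = √70 = 8.3666, ‖B‖ = √95 = 9.7468
cos = 45/(√70·√95) = 45/√6650 = 0.5518

0.5518


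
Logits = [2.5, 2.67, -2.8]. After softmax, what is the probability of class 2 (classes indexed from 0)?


Exponentials: e^2.5=12.1825, e^2.67=14.44, e^-2.8=0.0608
Sum = 26.6833
Softmax = [0.4566, 0.5412, 0.0023]
p[2] = 0.0608/26.6833 = 0.0023

0.0023


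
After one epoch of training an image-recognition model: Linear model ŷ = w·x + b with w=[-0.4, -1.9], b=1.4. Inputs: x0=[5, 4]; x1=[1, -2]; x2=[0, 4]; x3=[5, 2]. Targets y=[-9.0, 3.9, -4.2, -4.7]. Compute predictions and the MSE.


ŷ0 = (-0.4)·(5) + (-1.9)·(4) + 1.4 = -8.2
ŷ1 = (-0.4)·(1) + (-1.9)·(-2) + 1.4 = 4.8
ŷ2 = (-0.4)·(0) + (-1.9)·(4) + 1.4 = -6.2
ŷ3 = (-0.4)·(5) + (-1.9)·(2) + 1.4 = -4.4
errors² = [0.64, 0.81, 4.0, 0.09]
MSE = 5.5400/4 = 1.385

1.385


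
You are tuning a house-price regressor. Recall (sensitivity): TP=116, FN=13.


Recall = TP/(TP+FN)
= 116/(116+13)
= 116/129 = 89.92%

89.92%


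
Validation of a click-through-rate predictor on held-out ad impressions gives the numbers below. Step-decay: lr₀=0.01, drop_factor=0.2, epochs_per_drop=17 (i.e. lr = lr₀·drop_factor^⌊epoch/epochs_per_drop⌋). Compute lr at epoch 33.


n_drops = ⌊33/17⌋ = 1
lr = 0.01·0.2^1 = 0.01·0.2 = 0.002

0.002


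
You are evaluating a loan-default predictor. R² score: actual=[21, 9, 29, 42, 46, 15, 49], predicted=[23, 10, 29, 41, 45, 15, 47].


ȳ = 30.1429
SS_res = Σ(y-ŷ)² = 11
SS_tot = Σ(y-ȳ)² = 1508.86
R² = 1 - SS_res/SS_tot = 1 - 0.0073 = 0.9927

0.9927


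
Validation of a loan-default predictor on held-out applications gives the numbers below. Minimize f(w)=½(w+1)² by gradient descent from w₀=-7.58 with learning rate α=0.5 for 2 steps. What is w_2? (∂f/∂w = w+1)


step 1: grad = -7.58+1 = -6.58; w = -7.58 - 0.5·(-6.58) = -4.29
step 2: grad = -4.29+1 = -3.29; w = -4.29 - 0.5·(-3.29) = -2.645

-2.645


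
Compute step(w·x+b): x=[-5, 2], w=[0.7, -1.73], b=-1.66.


z = (-5)·(0.7) + (2)·(-1.73) - 1.66
  = -8.62
step(z) = 0 (z<0)

0


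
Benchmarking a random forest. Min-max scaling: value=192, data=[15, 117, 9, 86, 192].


min=9, max=192
(192-9)/(192-9) = 183/183 = 1.0

1.0


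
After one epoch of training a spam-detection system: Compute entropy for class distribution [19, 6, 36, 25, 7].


Probabilities: [19/93, 6/93, 36/93, 25/93, 7/93] ≈ [0.2043, 0.0645, 0.3871, 0.2688, 0.0753]
H = -((19/93)·log₂(19/93) + (6/93)·log₂(6/93) + (36/93)·log₂(36/93) + (25/93)·log₂(25/93) + (7/93)·log₂(7/93))
  = 2.0436 bits

2.0436 bits


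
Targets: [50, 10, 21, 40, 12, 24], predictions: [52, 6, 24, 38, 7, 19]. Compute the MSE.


Squared errors: (50-52)²=4, (10-6)²=16, (21-24)²=9, (40-38)²=4, (12-7)²=25, (24-19)²=25
Sum = 83
MSE = 83/6 = 83/6

83/6


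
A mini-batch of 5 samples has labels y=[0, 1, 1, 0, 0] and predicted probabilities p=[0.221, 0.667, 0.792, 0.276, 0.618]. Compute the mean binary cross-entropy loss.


L[0] = -ln(1-0.221) = -ln(0.779) = 0.2497
L[1] = -ln(0.667) = 0.405
L[2] = -ln(0.792) = 0.2332
L[3] = -ln(1-0.276) = -ln(0.724) = 0.323
L[4] = -ln(1-0.618) = -ln(0.382) = 0.9623
mean = (0.2497 + 0.405 + 0.2332 + 0.323 + 0.9623)/5 = 0.4346

0.4346


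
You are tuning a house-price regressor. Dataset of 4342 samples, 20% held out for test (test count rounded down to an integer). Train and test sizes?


Test = ⌊4342·20/100⌋ = 868
Train = 4342 - 868 = 3474

Train: 3474, Test: 868


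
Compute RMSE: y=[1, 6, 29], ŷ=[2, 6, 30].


MSE = 2/3 = 0.6667
RMSE = √(2/3) = 0.8165

0.8165


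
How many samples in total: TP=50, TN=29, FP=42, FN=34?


Total = TP + TN + FP + FN
= 50 + 29 + 42 + 34
= 155
(Predicted positive: 92, predicted negative: 63)

155


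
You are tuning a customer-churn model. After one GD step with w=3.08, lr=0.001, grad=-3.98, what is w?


w_new = w - α·∇
= 3.08 - 0.001·-3.98
= 3.08 + 0.00398
= 3.08398

3.08398


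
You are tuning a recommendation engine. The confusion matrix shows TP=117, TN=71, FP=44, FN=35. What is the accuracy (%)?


Accuracy = (TP+TN)/(TP+TN+FP+FN)
= (117+71)/(267)
= 188/267 = 70.41%

70.41%


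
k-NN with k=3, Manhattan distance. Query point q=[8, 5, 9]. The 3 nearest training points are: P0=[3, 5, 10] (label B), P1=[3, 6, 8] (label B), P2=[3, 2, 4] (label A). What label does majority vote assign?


d(q,P0) = 6  (label B)
d(q,P1) = 7  (label B)
d(q,P2) = 13  (label A)
Votes: A=1, B=2
Majority → B

B


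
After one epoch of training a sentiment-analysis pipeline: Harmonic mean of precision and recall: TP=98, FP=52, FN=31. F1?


Precision = 98/150 = 0.6533
Recall = 98/129 = 0.7597
F1 = 2·P·R/(P+R) = 2·TP/(2·TP+FP+FN) = 196/(196+52+31) = 196/279 = 0.7025

0.7025


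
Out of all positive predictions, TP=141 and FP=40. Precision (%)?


Precision = TP/(TP+FP)
= 141/(141+40)
= 141/181 = 77.9%

77.9%


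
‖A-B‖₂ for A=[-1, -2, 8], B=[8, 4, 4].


d = √((-1-8)² + (-2-4)² + (8-4)²)
  = √(81 + 36 + 16)
  = √133 = 11.5326

11.5326


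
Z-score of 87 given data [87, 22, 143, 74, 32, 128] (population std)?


μ = 81, σ = 44.7586
z = (87 - 81)/44.7586 = 0.1341

0.1341


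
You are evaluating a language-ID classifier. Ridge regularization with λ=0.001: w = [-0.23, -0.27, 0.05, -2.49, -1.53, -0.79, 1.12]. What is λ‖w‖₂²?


‖w‖₂² = (-0.23)² + (-0.27)² + (0.05)² + (-2.49)² + (-1.53)² + (-0.79)² + (1.12)²
     = 0.0529 + 0.0729 + 0.0025 + 6.2001 + 2.3409 + 0.6241 + 1.2544
     = 10.5478
λ·‖w‖₂² = 0.001·10.5478 = 0.010548

0.010548


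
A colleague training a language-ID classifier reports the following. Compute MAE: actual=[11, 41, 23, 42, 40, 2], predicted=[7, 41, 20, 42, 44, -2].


Absolute errors: |11-7|=4, |41-41|=0, |23-20|=3, |42-42|=0, |40-44|=4, |2+ 2|=4
Sum = 15
MAE = 15/6 = 5/2

5/2


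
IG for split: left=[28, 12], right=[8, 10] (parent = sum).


Parent = [36, 22], H_parent = 0.9576
H_left = 0.8813 (n=40), H_right = 0.9911 (n=18)
H_children = (40/58)·0.8813 + (18/58)·0.9911 = 0.9154
IG = 0.9576 - 0.9154 = 0.0422

0.0422


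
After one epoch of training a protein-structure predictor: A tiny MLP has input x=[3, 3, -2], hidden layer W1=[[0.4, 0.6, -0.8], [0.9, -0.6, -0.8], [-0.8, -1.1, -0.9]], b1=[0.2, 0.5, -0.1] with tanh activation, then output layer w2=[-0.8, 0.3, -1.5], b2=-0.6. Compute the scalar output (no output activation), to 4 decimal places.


z1[0] = (0.4)·(3) + (0.6)·(3) + (-0.8)·(-2) + 0.2 = 4.8
z1[1] = (0.9)·(3) + (-0.6)·(3) + (-0.8)·(-2) + 0.5 = 3.0
z1[2] = (-0.8)·(3) + (-1.1)·(3) + (-0.9)·(-2) - 0.1 = -4.0
h = tanh(z1) = [0.9999, 0.9951, -0.9993]
output = (-0.8)·(0.9999) + (0.3)·(0.9951) + (-1.5)·(-0.9993) - 0.6 = 0.3976

0.3976


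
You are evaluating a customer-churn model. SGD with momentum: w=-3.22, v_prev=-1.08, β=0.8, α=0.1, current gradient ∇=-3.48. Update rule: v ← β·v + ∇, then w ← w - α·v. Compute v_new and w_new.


v_new = 0.8·-1.08 - 3.48 = -0.864 - 3.48 = -4.344
w_new = -3.22 - 0.1·-4.344 = -3.22 + 0.4344 = -2.7856

v_new=-4.344, w_new=-2.7856


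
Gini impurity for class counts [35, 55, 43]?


Probabilities: [35/133, 55/133, 43/133] ≈ [0.2632, 0.4135, 0.3233]
Σpᵢ² = (1225 + 3025 + 1849)/133² = 6099/17689
Gini = 1 - Σpᵢ² = 1 - 6099/17689 = 0.6552

0.6552


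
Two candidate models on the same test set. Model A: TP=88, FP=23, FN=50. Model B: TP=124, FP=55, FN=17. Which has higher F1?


Model A: P=88/111=0.7928, R=88/138=0.6377, F1=2PR/(P+R)=2TP/(2TP+FP+FN)=176/249=0.7068
Model B: P=124/179=0.6927, R=124/141=0.8794, F1=2PR/(P+R)=2TP/(2TP+FP+FN)=248/320=0.775
0.7068 < 0.775 → Model B

Model B


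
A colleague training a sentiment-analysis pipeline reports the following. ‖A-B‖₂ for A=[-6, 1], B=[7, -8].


d = √((-6-7)² + (1+ 8)²)
  = √(169 + 81)
  = √250 = 15.8114

15.8114


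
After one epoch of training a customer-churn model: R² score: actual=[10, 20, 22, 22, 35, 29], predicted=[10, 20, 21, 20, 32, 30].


ȳ = 23
SS_res = Σ(y-ŷ)² = 15
SS_tot = Σ(y-ȳ)² = 360
R² = 1 - SS_res/SS_tot = 1 - 0.0417 = 0.9583

0.9583


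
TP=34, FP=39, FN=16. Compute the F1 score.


Precision = 34/73 = 0.4658
Recall = 34/50 = 0.68
F1 = 2·P·R/(P+R) = 2·TP/(2·TP+FP+FN) = 68/(68+39+16) = 68/123 = 0.5528

0.5528


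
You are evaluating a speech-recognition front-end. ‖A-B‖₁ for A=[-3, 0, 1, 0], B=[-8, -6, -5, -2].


d = |-3+ 8| + |0+ 6| + |1+ 5| + |0+ 2|
  = 5 + 6 + 6 + 2
  = 19

19


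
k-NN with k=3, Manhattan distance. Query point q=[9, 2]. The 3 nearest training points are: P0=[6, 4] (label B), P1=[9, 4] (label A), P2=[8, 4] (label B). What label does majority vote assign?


d(q,P0) = 5  (label B)
d(q,P1) = 2  (label A)
d(q,P2) = 3  (label B)
Votes: A=1, B=2
Majority → B

B


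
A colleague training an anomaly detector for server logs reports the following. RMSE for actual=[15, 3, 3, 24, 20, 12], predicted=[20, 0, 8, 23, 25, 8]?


MSE = 101/6 = 16.8333
RMSE = √(101/6) = 4.1028

4.1028


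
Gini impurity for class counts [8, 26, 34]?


Probabilities: [8/68, 26/68, 34/68] ≈ [0.1176, 0.3824, 0.5]
Σpᵢ² = (64 + 676 + 1156)/68² = 1896/4624
Gini = 1 - Σpᵢ² = 1 - 1896/4624 = 0.59

0.59


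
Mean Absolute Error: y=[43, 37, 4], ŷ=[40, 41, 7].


Absolute errors: |43-40|=3, |37-41|=4, |4-7|=3
Sum = 10
MAE = 10/3 = 10/3

10/3


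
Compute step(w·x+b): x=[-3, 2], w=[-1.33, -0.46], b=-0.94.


z = (-3)·(-1.33) + (2)·(-0.46) - 0.94
  = 2.13
step(z) = 1 (z≥0)

1


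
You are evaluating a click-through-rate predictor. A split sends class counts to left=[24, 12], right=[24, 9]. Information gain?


Parent = [48, 21], H_parent = 0.8865
H_left = 0.9183 (n=36), H_right = 0.8454 (n=33)
H_children = (36/69)·0.9183 + (33/69)·0.8454 = 0.8834
IG = 0.8865 - 0.8834 = 0.0031

0.0031


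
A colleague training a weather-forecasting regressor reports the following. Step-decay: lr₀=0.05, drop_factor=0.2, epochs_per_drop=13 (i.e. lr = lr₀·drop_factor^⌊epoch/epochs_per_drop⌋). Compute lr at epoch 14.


n_drops = ⌊14/13⌋ = 1
lr = 0.05·0.2^1 = 0.05·0.2 = 0.01

0.01


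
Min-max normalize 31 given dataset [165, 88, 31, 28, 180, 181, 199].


min=28, max=199
(31-28)/(199-28) = 3/171 = 0.0175

0.0175


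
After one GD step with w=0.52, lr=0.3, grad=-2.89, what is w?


w_new = w - α·∇
= 0.52 - 0.3·-2.89
= 0.52 + 0.867
= 1.387

1.387


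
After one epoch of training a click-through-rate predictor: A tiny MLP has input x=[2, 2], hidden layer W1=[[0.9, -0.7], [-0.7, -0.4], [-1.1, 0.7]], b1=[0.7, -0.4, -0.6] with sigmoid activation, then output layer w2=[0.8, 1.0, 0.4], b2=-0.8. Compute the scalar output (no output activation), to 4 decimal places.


z1[0] = (0.9)·(2) + (-0.7)·(2) + 0.7 = 1.1
z1[1] = (-0.7)·(2) + (-0.4)·(2) - 0.4 = -2.6
z1[2] = (-1.1)·(2) + (0.7)·(2) - 0.6 = -1.4
h = sigmoid(z1) = [0.7503, 0.0691, 0.1978]
output = (0.8)·(0.7503) + (1.0)·(0.0691) + (0.4)·(0.1978) - 0.8 = -0.0515

-0.0515


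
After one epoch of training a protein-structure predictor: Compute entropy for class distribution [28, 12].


Probabilities: [28/40, 12/40] ≈ [0.7, 0.3]
H = -((28/40)·log₂(28/40) + (12/40)·log₂(12/40))
  = 0.8813 bits

0.8813 bits


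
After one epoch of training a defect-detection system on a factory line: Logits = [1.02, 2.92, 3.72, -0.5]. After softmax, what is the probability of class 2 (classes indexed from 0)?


Exponentials: e^1.02=2.7732, e^2.92=18.5413, e^3.72=41.2644, e^-0.5=0.6065
Sum = 63.1854
Softmax = [0.0439, 0.2934, 0.6531, 0.0096]
p[2] = 41.2644/63.1854 = 0.6531

0.6531


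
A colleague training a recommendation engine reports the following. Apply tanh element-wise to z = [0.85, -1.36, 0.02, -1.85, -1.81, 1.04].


tanh(0.85) = 0.6911
tanh(-1.36) = -0.8764
tanh(0.02) = 0.02
tanh(-1.85) = -0.9517
tanh(-1.81) = -0.9478
tanh(1.04) = 0.7779
result = [0.6911, -0.8764, 0.02, -0.9517, -0.9478, 0.7779]

[0.6911, -0.8764, 0.02, -0.9517, -0.9478, 0.7779]


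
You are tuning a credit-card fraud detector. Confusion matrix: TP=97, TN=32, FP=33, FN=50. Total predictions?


Total = TP + TN + FP + FN
= 97 + 32 + 33 + 50
= 212
(Predicted positive: 130, predicted negative: 82)

212


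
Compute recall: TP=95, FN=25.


Recall = TP/(TP+FN)
= 95/(95+25)
= 95/120 = 79.17%

79.17%


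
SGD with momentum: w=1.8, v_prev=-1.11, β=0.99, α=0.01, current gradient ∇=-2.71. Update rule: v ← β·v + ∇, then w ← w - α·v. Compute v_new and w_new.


v_new = 0.99·-1.11 - 2.71 = -1.0989 - 2.71 = -3.8089
w_new = 1.8 - 0.01·-3.8089 = 1.8 + 0.038089 = 1.838089

v_new=-3.8089, w_new=1.838089


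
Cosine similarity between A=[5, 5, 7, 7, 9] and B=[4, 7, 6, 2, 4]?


A·B = 5·4 + 5·7 + 7·6 + 7·2 + 9·4 = 147
‖A‖ = √229 = 15.1327, ‖B‖ = √121 = 11
cos = 147/(√229·√121) = 147/√27709 = 0.8831

0.8831
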